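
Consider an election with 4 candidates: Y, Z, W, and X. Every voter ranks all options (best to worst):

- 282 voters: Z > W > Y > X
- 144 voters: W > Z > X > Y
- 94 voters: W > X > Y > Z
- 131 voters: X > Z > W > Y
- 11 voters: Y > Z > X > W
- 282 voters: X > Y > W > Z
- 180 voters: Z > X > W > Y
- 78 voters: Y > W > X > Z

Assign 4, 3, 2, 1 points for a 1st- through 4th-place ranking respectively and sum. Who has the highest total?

Y: 282·2 + 144·1 + 94·2 + 131·1 + 11·4 + 282·3 + 180·1 + 78·4 = 2409
Z: 282·4 + 144·3 + 94·1 + 131·3 + 11·3 + 282·1 + 180·4 + 78·1 = 3160
W: 282·3 + 144·4 + 94·4 + 131·2 + 11·1 + 282·2 + 180·2 + 78·3 = 3229
X: 282·1 + 144·2 + 94·3 + 131·4 + 11·2 + 282·4 + 180·3 + 78·2 = 3222
W has the highest Borda score (3229).

W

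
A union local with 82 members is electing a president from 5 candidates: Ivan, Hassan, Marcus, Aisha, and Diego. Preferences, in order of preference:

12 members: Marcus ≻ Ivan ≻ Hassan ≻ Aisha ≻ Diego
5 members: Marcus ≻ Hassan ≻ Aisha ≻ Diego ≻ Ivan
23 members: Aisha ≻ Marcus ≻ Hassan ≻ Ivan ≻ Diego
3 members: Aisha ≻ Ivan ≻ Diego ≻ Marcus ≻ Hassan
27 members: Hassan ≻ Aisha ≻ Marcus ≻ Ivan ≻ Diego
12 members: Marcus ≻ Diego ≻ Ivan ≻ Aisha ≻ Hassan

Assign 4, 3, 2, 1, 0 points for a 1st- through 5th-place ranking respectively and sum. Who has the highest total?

Marcus

Ivan: 12·3 + 5·0 + 23·1 + 3·3 + 27·1 + 12·2 = 119
Hassan: 12·2 + 5·3 + 23·2 + 3·0 + 27·4 + 12·0 = 193
Marcus: 12·4 + 5·4 + 23·3 + 3·1 + 27·2 + 12·4 = 242
Aisha: 12·1 + 5·2 + 23·4 + 3·4 + 27·3 + 12·1 = 219
Diego: 12·0 + 5·1 + 23·0 + 3·2 + 27·0 + 12·3 = 47
Marcus has the highest Borda score (242).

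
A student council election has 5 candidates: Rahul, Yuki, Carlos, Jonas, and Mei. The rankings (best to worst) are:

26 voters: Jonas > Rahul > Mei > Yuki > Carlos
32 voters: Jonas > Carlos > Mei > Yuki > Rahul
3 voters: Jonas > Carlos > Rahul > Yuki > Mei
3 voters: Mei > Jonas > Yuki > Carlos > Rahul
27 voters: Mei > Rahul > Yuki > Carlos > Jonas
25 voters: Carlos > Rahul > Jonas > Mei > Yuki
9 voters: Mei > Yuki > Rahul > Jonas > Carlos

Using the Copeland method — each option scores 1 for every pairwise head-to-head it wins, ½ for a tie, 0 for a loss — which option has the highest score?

Jonas

Rahul: beats Yuki; loses to Carlos, Jonas, and Mei → score 1.
Yuki: beats Carlos; loses to Rahul, Jonas, and Mei → score 1.
Carlos: beats Rahul; loses to Yuki, Jonas, and Mei → score 1.
Jonas: beats Rahul, Yuki, Carlos, and Mei → score 4.
Mei: beats Rahul, Yuki, and Carlos; loses to Jonas → score 3.
Jonas has the best pairwise record.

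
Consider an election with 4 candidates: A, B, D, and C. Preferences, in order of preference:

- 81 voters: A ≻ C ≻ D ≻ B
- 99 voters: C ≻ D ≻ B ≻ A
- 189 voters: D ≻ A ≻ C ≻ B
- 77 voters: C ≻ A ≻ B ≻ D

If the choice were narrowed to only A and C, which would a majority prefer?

Voters preferring A to C: 270; preferring C to A: 176.
A wins the head-to-head.

A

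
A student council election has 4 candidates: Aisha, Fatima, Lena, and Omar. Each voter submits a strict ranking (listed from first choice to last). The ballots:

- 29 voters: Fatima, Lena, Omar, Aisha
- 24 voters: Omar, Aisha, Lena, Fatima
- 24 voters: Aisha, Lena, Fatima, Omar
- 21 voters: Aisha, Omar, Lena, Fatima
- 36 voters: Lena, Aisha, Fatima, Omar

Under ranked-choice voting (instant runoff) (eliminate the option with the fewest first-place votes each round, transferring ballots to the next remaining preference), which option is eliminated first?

Round 1: Aisha 45, Fatima 29, Lena 36, Omar 24. Eliminate Omar.

Omar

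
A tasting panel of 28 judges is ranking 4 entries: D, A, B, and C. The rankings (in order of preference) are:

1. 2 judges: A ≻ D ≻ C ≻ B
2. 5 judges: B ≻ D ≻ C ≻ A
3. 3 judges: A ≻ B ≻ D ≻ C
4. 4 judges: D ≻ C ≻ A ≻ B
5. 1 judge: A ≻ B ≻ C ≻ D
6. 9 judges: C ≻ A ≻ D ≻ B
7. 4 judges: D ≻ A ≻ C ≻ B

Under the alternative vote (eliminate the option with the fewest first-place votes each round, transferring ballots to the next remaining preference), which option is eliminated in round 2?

A

Round 1: D 8, A 6, B 5, C 9. Eliminate B.
Round 2: D 13, A 6, C 9. Eliminate A.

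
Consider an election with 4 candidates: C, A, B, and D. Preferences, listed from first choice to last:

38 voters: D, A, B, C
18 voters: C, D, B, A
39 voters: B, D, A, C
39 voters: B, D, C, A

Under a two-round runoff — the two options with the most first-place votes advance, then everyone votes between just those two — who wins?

B

Round 1 first-place votes: C 18, A 0, B 78, D 38.
B and D advance.
Runoff: B is preferred to D by 78 voters; D by 56.
B wins the runoff.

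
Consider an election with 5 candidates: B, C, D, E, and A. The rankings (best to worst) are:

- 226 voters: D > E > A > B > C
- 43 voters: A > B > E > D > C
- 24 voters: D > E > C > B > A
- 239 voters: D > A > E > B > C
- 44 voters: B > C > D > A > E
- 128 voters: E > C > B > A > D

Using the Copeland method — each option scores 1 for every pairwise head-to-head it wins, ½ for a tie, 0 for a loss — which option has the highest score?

D

B: beats C; loses to D, E, and A → score 1.
C: loses to B, D, E, and A → score 0.
D: beats B, C, E, and A → score 4.
E: beats B, C, and A; loses to D → score 3.
A: beats B and C; loses to D and E → score 2.
D has the best pairwise record.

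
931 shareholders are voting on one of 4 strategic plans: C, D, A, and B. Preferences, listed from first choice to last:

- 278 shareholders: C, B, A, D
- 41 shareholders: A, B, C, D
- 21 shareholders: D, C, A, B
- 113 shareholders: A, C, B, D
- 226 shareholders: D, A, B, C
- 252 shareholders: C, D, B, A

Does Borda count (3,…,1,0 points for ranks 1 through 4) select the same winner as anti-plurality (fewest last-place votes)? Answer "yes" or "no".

Borda — scores: C 1899, D 1245, A 1213, B 1229. Winner: C.
Anti-plurality — last-place votes: C 226, D 432, A 252, B 21. Winner: B.
The two methods disagree.

no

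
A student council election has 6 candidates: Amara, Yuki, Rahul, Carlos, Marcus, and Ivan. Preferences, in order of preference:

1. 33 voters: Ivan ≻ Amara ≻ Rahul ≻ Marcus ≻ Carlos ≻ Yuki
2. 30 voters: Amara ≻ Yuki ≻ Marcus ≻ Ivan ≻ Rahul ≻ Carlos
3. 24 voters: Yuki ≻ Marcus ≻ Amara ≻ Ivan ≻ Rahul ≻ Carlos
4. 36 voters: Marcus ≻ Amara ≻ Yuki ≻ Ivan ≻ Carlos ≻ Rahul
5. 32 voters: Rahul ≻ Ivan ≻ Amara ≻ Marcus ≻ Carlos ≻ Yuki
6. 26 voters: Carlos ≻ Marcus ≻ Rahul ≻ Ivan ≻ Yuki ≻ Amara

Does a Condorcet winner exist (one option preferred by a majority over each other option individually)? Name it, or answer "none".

Checking pairwise contests:
Ivan beats Amara 91–90.
Amara beats Yuki 131–50.
Amara beats Rahul 123–58.
Amara beats Carlos 155–26.
Amara beats Marcus 95–86.
Marcus beats Ivan 116–65.
Every option loses at least one head-to-head, so there is no Condorcet winner.

none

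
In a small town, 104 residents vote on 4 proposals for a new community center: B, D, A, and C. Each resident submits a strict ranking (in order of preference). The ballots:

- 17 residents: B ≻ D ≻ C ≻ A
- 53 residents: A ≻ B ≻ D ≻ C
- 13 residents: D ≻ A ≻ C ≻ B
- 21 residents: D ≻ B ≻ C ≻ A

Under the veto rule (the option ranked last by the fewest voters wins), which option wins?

D

Last-place votes: B 13, D 0, A 38, C 53.
D is ranked last by the fewest voters, so D wins.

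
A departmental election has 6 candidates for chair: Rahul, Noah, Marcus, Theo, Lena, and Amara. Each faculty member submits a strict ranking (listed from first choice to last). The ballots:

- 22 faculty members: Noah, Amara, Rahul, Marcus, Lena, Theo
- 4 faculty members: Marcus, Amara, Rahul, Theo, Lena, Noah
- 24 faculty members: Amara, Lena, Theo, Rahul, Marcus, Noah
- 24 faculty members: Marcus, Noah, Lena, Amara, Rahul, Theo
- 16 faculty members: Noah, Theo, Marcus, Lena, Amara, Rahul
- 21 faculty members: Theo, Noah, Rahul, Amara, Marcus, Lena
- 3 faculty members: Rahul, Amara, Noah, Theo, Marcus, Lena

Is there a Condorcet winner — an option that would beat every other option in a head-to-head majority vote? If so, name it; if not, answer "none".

Noah

Noah vs Rahul: 83–31 for Noah.
Noah vs Marcus: 62–52 for Noah.
Noah vs Theo: 65–49 for Noah.
Noah vs Lena: 86–28 for Noah.
Noah vs Amara: 83–31 for Noah.
Noah beats every other option head-to-head.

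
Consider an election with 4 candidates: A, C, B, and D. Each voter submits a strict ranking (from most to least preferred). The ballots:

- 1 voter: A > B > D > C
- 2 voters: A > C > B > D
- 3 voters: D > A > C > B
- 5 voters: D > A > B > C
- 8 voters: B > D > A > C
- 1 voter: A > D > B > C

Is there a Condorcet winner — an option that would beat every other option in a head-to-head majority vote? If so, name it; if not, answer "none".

Checking pairwise contests:
D beats A 16–4.
A beats C 20–0.
A beats B 12–8.
B beats D 11–9.
Every option loses at least one head-to-head, so there is no Condorcet winner.

none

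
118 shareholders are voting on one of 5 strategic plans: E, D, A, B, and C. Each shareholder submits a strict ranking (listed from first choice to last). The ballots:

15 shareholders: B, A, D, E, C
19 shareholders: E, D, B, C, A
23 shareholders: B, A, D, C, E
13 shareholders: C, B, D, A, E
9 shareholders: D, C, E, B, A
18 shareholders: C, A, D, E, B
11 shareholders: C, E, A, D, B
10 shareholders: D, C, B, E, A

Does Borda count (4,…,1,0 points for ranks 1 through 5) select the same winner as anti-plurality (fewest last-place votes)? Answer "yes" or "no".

Borda — scores: E 170, D 282, A 203, B 258, C 267. Winner: D.
Anti-plurality — last-place votes: E 36, D 0, A 38, B 29, C 15. Winner: D.
The two methods agree.

yes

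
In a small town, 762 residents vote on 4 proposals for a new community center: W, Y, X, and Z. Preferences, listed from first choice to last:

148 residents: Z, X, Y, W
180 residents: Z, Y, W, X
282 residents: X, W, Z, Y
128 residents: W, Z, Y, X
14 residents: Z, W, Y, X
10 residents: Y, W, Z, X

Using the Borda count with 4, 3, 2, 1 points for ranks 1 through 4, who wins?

Z

W: 148·1 + 180·2 + 282·3 + 128·4 + 14·3 + 10·3 = 1938
Y: 148·2 + 180·3 + 282·1 + 128·2 + 14·2 + 10·4 = 1442
X: 148·3 + 180·1 + 282·4 + 128·1 + 14·1 + 10·1 = 1904
Z: 148·4 + 180·4 + 282·2 + 128·3 + 14·4 + 10·2 = 2336
Z has the highest Borda score (2336).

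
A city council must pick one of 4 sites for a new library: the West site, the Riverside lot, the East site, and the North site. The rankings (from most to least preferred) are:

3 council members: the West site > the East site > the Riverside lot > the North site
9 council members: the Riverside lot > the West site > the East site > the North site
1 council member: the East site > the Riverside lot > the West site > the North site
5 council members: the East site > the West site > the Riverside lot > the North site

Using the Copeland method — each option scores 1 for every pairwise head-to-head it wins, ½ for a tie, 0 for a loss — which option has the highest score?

the Riverside lot

the West site: beats the East site and the North site; loses to the Riverside lot → score 2.
the Riverside lot: beats the West site and the North site; ties the East site → score 2.5.
the East site: beats the North site; ties the Riverside lot; loses to the West site → score 1.5.
the North site: loses to the West site, the Riverside lot, and the East site → score 0.
the Riverside lot has the best pairwise record.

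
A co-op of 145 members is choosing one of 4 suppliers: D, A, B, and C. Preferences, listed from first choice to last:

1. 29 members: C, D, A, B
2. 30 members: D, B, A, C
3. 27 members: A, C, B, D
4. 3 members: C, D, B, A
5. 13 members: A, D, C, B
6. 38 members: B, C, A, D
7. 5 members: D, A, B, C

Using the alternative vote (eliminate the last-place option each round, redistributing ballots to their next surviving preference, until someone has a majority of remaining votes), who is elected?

Round 1: D 35, A 40, B 38, C 32. Eliminate C.
Round 2: D 67, A 40, B 38. Eliminate B.
Round 3: D 67, A 78. A has a majority.

A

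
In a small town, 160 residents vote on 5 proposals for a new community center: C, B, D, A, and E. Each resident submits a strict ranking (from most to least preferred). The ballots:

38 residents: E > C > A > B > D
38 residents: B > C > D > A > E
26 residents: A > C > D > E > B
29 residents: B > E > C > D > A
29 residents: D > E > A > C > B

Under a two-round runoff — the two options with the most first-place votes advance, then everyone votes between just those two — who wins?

Round 1 first-place votes: C 0, B 67, D 29, A 26, E 38.
B and E advance.
Runoff: B is preferred to E by 67 voters; E by 93.
E wins the runoff.

E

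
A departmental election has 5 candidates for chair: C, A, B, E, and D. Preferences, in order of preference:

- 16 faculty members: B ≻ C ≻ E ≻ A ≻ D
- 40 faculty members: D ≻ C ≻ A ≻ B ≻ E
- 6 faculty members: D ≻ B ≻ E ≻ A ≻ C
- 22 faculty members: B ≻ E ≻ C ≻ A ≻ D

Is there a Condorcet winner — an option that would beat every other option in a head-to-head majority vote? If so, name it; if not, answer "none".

D vs C: 46–38 for D.
D vs A: 46–38 for D.
D vs B: 46–38 for D.
D vs E: 46–38 for D.
D beats every other option head-to-head.

D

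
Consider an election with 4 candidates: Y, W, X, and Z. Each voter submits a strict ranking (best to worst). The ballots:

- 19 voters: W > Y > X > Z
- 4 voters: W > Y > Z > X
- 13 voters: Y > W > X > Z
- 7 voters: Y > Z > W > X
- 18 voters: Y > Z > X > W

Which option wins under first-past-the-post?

First-place votes: Y 38, W 23, X 0, Z 0.
Y has the most first-place votes.

Y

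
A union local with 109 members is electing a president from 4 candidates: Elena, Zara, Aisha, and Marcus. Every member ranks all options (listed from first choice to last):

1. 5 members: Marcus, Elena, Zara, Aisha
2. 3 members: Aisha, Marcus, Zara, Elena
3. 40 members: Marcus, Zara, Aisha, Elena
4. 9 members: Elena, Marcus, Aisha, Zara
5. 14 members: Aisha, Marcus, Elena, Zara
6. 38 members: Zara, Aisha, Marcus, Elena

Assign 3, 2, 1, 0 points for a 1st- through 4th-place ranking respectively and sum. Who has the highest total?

Elena: 5·2 + 3·0 + 40·0 + 9·3 + 14·1 + 38·0 = 51
Zara: 5·1 + 3·1 + 40·2 + 9·0 + 14·0 + 38·3 = 202
Aisha: 5·0 + 3·3 + 40·1 + 9·1 + 14·3 + 38·2 = 176
Marcus: 5·3 + 3·2 + 40·3 + 9·2 + 14·2 + 38·1 = 225
Marcus has the highest Borda score (225).

Marcus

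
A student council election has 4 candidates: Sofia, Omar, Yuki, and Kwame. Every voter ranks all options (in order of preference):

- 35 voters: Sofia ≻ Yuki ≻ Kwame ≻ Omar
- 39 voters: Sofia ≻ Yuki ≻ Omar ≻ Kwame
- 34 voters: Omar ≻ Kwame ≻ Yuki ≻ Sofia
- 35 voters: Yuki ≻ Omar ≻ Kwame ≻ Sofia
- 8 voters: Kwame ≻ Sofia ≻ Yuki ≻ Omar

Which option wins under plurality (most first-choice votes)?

First-place votes: Sofia 74, Omar 34, Yuki 35, Kwame 8.
Sofia has the most first-place votes.

Sofia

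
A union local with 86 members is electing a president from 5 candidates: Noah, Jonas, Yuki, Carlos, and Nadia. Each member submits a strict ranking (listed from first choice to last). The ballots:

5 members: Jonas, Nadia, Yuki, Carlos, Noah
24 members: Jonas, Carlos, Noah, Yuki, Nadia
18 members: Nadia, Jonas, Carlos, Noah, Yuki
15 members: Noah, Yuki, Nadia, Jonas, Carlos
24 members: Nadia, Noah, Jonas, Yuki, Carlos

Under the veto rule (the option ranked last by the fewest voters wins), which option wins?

Jonas

Last-place votes: Noah 5, Jonas 0, Yuki 18, Carlos 39, Nadia 24.
Jonas is ranked last by the fewest voters, so Jonas wins.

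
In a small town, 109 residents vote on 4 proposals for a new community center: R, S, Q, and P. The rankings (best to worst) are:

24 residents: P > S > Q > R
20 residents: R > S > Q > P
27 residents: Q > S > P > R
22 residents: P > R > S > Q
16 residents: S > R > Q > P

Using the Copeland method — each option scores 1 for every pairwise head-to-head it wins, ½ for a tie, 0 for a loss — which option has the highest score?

R: beats Q; loses to S and P → score 1.
S: beats R, Q, and P → score 3.
Q: beats P; loses to R and S → score 1.
P: beats R; loses to S and Q → score 1.
S has the best pairwise record.

S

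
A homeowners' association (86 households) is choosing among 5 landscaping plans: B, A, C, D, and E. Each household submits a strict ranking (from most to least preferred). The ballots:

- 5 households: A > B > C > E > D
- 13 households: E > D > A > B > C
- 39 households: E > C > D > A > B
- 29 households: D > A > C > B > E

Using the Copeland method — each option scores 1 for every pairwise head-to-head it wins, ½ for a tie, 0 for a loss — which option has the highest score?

E

B: loses to A, C, D, and E → score 0.
A: beats B and C; loses to D and E → score 2.
C: beats B and D; loses to A and E → score 2.
D: beats B and A; loses to C and E → score 2.
E: beats B, A, C, and D → score 4.
E has the best pairwise record.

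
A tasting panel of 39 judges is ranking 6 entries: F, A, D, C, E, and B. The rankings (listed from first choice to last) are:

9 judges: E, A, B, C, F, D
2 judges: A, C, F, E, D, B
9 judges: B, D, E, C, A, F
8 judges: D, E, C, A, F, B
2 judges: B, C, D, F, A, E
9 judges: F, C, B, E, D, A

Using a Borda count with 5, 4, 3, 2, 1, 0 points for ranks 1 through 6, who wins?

F: 9·1 + 2·3 + 9·0 + 8·1 + 2·2 + 9·5 = 72
A: 9·4 + 2·5 + 9·1 + 8·2 + 2·1 + 9·0 = 73
D: 9·0 + 2·1 + 9·4 + 8·5 + 2·3 + 9·1 = 93
C: 9·2 + 2·4 + 9·2 + 8·3 + 2·4 + 9·4 = 112
E: 9·5 + 2·2 + 9·3 + 8·4 + 2·0 + 9·2 = 126
B: 9·3 + 2·0 + 9·5 + 8·0 + 2·5 + 9·3 = 109
E has the highest Borda score (126).

E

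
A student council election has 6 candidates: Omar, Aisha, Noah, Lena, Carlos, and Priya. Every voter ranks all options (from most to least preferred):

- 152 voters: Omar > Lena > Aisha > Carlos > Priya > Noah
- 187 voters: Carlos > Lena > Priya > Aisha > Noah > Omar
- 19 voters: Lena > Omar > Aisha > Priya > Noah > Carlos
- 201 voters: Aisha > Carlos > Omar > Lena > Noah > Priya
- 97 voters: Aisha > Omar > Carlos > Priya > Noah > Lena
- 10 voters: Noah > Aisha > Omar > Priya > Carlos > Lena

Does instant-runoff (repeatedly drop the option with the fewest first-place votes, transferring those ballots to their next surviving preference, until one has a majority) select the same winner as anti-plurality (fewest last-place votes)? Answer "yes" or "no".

yes

Instant-runoff — R1 Omar 152, Aisha 298, Noah 10, Lena 19, Carlos 187, Priya 0 (Priya out); R2 Omar 152, Aisha 298, Noah 10, Lena 19, Carlos 187 (Noah out); R3 Omar 152, Aisha 308, Lena 19, Carlos 187 (Lena out); R4 Omar 171, Aisha 308, Carlos 187 (Omar out); R5 Aisha 479, Carlos 187 (Aisha winner). Winner: Aisha.
Anti-plurality — last-place votes: Omar 187, Aisha 0, Noah 152, Lena 107, Carlos 19, Priya 201. Winner: Aisha.
The two methods agree.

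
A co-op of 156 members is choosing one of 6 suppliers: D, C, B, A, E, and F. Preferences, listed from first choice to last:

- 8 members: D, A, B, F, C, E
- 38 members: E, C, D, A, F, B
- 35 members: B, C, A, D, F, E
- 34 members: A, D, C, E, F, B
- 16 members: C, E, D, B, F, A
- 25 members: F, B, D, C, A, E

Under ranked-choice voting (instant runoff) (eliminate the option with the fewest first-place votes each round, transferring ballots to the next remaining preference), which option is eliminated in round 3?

F

Round 1: D 8, C 16, B 35, A 34, E 38, F 25. Eliminate D.
Round 2: C 16, B 35, A 42, E 38, F 25. Eliminate C.
Round 3: B 35, A 42, E 54, F 25. Eliminate F.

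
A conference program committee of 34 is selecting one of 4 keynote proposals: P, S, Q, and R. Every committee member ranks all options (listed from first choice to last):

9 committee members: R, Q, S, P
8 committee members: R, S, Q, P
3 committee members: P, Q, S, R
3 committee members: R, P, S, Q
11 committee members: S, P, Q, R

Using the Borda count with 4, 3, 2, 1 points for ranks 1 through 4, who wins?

S

P: 9·1 + 8·1 + 3·4 + 3·3 + 11·3 = 71
S: 9·2 + 8·3 + 3·2 + 3·2 + 11·4 = 98
Q: 9·3 + 8·2 + 3·3 + 3·1 + 11·2 = 77
R: 9·4 + 8·4 + 3·1 + 3·4 + 11·1 = 94
S has the highest Borda score (98).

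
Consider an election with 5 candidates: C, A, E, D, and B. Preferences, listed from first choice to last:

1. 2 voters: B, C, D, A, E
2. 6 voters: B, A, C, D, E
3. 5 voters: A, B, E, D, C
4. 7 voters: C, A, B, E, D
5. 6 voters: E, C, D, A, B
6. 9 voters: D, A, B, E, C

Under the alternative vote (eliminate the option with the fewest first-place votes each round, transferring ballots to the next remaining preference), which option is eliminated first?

Round 1: C 7, A 5, E 6, D 9, B 8. Eliminate A.

A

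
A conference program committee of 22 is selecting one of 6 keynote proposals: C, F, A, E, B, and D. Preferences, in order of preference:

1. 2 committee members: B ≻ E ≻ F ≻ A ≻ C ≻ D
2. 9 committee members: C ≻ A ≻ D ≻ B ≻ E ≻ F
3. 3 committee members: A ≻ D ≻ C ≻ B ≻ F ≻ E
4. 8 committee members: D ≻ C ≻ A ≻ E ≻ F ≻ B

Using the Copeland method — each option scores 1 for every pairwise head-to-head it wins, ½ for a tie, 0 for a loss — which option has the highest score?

C: beats F, A, E, and B; ties D → score 4.5.
F: loses to C, A, E, B, and D → score 0.
A: beats F, E, B, and D; loses to C → score 4.
E: beats F; loses to C, A, B, and D → score 1.
B: beats F and E; loses to C, A, and D → score 2.
D: beats F, E, and B; ties C; loses to A → score 3.5.
C has the best pairwise record.

C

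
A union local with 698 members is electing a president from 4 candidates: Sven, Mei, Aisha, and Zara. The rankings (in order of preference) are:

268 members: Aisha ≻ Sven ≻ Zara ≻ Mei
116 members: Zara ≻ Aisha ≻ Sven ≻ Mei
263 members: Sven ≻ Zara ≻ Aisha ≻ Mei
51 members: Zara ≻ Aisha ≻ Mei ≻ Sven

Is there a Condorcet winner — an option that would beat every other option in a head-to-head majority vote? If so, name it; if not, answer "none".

none

Checking pairwise contests:
Aisha beats Sven 435–263.
Sven beats Mei 647–51.
Zara beats Aisha 430–268.
Sven beats Zara 531–167.
Every option loses at least one head-to-head, so there is no Condorcet winner.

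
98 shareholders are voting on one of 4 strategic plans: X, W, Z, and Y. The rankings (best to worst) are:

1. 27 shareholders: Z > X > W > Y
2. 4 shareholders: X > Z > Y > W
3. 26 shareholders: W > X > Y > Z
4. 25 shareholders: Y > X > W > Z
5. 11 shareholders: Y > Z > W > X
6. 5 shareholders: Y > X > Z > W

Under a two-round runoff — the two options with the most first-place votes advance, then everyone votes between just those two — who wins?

Round 1 first-place votes: X 4, W 26, Z 27, Y 41.
Y and Z advance.
Runoff: Y is preferred to Z by 67 voters; Z by 31.
Y wins the runoff.

Y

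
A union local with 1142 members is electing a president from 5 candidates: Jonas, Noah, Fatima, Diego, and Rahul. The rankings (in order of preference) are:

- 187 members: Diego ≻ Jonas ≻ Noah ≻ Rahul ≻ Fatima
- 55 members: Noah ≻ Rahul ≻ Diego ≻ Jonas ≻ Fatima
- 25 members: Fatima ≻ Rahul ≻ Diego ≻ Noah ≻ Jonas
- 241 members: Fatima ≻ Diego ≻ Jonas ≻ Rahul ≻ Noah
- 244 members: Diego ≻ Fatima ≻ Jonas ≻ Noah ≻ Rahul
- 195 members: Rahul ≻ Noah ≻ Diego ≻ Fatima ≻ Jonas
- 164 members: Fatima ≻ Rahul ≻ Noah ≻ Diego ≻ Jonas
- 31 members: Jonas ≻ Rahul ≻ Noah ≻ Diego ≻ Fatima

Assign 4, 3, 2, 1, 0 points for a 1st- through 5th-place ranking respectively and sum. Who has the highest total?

Diego

Jonas: 187·3 + 55·1 + 25·0 + 241·2 + 244·2 + 195·0 + 164·0 + 31·4 = 1710
Noah: 187·2 + 55·4 + 25·1 + 241·0 + 244·1 + 195·3 + 164·2 + 31·2 = 1838
Fatima: 187·0 + 55·0 + 25·4 + 241·4 + 244·3 + 195·1 + 164·4 + 31·0 = 2647
Diego: 187·4 + 55·2 + 25·2 + 241·3 + 244·4 + 195·2 + 164·1 + 31·1 = 3192
Rahul: 187·1 + 55·3 + 25·3 + 241·1 + 244·0 + 195·4 + 164·3 + 31·3 = 2033
Diego has the highest Borda score (3192).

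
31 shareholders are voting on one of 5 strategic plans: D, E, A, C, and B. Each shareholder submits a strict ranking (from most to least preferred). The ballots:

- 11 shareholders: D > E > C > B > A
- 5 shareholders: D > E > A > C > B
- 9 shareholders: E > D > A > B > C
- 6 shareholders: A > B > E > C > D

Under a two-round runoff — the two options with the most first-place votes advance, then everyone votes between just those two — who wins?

D

Round 1 first-place votes: D 16, E 9, A 6, C 0, B 0.
D and E advance.
Runoff: D is preferred to E by 16 voters; E by 15.
D wins the runoff.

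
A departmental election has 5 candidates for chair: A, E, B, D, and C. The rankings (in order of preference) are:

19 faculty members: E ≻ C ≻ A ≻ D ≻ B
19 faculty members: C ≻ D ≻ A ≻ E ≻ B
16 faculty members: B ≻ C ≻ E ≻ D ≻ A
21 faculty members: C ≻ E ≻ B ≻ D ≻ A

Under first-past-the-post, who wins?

C

First-place votes: A 0, E 19, B 16, D 0, C 40.
C has the most first-place votes.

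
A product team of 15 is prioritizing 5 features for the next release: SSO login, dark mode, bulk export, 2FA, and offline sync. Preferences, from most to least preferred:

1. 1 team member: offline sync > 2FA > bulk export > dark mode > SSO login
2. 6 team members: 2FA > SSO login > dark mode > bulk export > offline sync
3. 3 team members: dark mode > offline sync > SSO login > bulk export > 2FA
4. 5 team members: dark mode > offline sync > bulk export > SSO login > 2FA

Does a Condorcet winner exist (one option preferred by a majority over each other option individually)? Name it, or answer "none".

dark mode vs SSO login: 9–6 for dark mode.
dark mode vs bulk export: 14–1 for dark mode.
dark mode vs 2FA: 8–7 for dark mode.
dark mode vs offline sync: 14–1 for dark mode.
dark mode beats every other option head-to-head.

dark mode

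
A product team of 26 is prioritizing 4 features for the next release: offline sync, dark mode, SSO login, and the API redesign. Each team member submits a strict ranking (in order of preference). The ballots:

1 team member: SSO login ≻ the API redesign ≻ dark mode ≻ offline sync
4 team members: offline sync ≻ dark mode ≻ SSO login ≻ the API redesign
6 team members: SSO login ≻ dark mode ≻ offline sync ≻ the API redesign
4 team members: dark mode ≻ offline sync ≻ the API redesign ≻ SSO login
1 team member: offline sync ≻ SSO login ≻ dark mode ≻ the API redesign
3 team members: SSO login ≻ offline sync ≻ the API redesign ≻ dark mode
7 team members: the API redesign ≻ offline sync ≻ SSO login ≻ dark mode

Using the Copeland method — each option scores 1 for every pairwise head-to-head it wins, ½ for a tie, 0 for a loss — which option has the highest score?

offline sync: beats dark mode, SSO login, and the API redesign → score 3.
dark mode: beats the API redesign; loses to offline sync and SSO login → score 1.
SSO login: beats dark mode and the API redesign; loses to offline sync → score 2.
the API redesign: loses to offline sync, dark mode, and SSO login → score 0.
offline sync has the best pairwise record.

offline sync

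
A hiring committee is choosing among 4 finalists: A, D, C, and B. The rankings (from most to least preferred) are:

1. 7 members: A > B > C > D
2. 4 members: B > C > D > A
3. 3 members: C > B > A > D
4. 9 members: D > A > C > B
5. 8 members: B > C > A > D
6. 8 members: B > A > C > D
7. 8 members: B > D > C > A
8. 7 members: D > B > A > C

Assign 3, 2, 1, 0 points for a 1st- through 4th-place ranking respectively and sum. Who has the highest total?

B

A: 7·3 + 4·0 + 3·1 + 9·2 + 8·1 + 8·2 + 8·0 + 7·1 = 73
D: 7·0 + 4·1 + 3·0 + 9·3 + 8·0 + 8·0 + 8·2 + 7·3 = 68
C: 7·1 + 4·2 + 3·3 + 9·1 + 8·2 + 8·1 + 8·1 + 7·0 = 65
B: 7·2 + 4·3 + 3·2 + 9·0 + 8·3 + 8·3 + 8·3 + 7·2 = 118
B has the highest Borda score (118).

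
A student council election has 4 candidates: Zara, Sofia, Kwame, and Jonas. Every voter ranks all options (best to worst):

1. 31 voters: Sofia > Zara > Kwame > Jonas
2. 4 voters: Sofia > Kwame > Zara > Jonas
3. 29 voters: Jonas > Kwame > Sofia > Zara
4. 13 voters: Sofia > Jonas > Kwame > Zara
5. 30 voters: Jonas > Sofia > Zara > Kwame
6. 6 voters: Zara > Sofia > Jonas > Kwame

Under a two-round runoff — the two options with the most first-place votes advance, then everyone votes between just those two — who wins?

Jonas

Round 1 first-place votes: Zara 6, Sofia 48, Kwame 0, Jonas 59.
Jonas and Sofia advance.
Runoff: Jonas is preferred to Sofia by 59 voters; Sofia by 54.
Jonas wins the runoff.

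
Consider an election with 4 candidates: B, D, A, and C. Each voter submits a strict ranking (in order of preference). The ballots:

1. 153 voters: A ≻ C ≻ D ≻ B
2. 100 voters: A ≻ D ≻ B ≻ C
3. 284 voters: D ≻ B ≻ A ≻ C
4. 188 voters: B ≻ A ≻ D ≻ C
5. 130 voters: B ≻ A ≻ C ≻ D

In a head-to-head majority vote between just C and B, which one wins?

B

Voters preferring C to B: 153; preferring B to C: 702.
B wins the head-to-head.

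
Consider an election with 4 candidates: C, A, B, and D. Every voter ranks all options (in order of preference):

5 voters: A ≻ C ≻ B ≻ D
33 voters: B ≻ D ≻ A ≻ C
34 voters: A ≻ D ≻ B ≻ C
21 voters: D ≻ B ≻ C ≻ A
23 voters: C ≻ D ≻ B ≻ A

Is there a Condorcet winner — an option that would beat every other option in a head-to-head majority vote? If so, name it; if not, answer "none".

D

D vs C: 88–28 for D.
D vs A: 77–39 for D.
D vs B: 78–38 for D.
D beats every other option head-to-head.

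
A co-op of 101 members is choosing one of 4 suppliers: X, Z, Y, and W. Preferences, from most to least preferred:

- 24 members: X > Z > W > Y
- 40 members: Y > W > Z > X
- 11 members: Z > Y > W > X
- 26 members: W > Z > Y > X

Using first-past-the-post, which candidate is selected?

Y

First-place votes: X 24, Z 11, Y 40, W 26.
Y has the most first-place votes.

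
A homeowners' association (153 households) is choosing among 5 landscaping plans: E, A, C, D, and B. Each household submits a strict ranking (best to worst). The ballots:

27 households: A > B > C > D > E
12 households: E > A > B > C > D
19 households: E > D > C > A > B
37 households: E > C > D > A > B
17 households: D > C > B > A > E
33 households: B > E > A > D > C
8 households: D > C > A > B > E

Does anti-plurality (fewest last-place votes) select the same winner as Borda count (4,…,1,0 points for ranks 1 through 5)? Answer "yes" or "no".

no

Anti-plurality — last-place votes: E 52, A 0, C 33, D 12, B 56. Winner: A.
Borda — scores: E 371, A 299, C 290, D 291, B 279. Winner: E.
The two methods disagree.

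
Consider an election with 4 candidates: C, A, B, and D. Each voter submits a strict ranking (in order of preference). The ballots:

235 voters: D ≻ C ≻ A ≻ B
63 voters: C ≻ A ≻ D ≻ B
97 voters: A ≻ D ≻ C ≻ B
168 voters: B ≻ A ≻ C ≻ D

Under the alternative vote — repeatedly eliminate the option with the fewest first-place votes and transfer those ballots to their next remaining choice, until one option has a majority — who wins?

D

Round 1: C 63, A 97, B 168, D 235. Eliminate C.
Round 2: A 160, B 168, D 235. Eliminate A.
Round 3: B 168, D 395. D has a majority.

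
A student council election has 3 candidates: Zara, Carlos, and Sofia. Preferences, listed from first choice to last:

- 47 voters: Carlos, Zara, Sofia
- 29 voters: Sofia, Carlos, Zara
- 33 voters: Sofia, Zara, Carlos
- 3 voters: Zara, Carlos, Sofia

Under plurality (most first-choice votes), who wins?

First-place votes: Zara 3, Carlos 47, Sofia 62.
Sofia has the most first-place votes.

Sofia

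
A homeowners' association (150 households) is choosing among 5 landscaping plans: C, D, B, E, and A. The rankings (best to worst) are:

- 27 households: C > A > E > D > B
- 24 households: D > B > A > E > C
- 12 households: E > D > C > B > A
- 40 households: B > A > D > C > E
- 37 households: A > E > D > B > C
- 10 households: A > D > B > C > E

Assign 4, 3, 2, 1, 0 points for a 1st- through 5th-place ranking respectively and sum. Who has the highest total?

C: 27·4 + 24·0 + 12·2 + 40·1 + 37·0 + 10·1 = 182
D: 27·1 + 24·4 + 12·3 + 40·2 + 37·2 + 10·3 = 343
B: 27·0 + 24·3 + 12·1 + 40·4 + 37·1 + 10·2 = 301
E: 27·2 + 24·1 + 12·4 + 40·0 + 37·3 + 10·0 = 237
A: 27·3 + 24·2 + 12·0 + 40·3 + 37·4 + 10·4 = 437
A has the highest Borda score (437).

A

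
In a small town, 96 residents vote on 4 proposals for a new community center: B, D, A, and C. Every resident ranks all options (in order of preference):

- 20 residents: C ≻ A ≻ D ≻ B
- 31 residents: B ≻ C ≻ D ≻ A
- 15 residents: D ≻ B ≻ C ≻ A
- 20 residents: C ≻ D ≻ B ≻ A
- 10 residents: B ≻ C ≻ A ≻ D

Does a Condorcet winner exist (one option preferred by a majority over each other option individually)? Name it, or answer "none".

Checking pairwise contests:
D beats B 55–41.
C beats D 81–15.
B beats A 76–20.
B beats C 56–40.
Every option loses at least one head-to-head, so there is no Condorcet winner.

none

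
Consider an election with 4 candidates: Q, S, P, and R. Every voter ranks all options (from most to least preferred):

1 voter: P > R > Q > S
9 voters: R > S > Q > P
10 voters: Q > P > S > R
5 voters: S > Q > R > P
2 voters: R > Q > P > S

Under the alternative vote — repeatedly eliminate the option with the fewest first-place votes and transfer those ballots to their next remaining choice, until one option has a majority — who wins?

Q

Round 1: Q 10, S 5, P 1, R 11. Eliminate P.
Round 2: Q 10, S 5, R 12. Eliminate S.
Round 3: Q 15, R 12. Q has a majority.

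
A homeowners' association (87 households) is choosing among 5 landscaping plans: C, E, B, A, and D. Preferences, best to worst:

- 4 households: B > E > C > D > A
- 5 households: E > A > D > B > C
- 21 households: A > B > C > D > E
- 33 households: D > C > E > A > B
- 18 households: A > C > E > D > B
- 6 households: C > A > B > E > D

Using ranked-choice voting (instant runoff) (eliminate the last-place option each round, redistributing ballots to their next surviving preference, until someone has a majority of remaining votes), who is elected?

A

Round 1: C 6, E 5, B 4, A 39, D 33. Eliminate B.
Round 2: C 6, E 9, A 39, D 33. Eliminate C.
Round 3: E 9, A 45, D 33. A has a majority.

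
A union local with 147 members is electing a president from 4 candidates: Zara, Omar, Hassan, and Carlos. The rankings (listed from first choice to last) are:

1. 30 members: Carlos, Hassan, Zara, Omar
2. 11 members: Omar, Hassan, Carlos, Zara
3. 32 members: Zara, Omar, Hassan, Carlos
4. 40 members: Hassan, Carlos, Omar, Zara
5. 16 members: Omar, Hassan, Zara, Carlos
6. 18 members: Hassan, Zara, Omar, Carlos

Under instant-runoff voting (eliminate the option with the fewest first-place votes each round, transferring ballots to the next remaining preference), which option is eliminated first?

Omar

Round 1: Zara 32, Omar 27, Hassan 58, Carlos 30. Eliminate Omar.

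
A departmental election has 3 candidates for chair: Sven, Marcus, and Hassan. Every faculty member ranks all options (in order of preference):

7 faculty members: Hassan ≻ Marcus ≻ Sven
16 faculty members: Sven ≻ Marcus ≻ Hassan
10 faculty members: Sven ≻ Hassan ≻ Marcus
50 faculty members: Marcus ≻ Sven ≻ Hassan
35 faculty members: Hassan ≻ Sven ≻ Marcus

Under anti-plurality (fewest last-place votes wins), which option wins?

Last-place votes: Sven 7, Marcus 45, Hassan 66.
Sven is ranked last by the fewest voters, so Sven wins.

Sven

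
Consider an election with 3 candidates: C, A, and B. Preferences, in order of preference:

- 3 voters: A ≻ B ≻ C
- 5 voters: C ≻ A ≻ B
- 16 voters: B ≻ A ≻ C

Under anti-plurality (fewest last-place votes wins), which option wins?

A

Last-place votes: C 19, A 0, B 5.
A is ranked last by the fewest voters, so A wins.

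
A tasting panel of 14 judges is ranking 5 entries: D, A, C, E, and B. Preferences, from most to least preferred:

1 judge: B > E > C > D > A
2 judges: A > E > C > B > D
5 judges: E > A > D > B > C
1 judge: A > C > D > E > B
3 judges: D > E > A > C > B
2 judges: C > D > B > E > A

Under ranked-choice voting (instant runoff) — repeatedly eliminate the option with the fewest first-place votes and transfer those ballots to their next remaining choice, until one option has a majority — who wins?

E

Round 1: D 3, A 3, C 2, E 5, B 1. Eliminate B.
Round 2: D 3, A 3, C 2, E 6. Eliminate C.
Round 3: D 5, A 3, E 6. Eliminate A.
Round 4: D 6, E 8. E has a majority.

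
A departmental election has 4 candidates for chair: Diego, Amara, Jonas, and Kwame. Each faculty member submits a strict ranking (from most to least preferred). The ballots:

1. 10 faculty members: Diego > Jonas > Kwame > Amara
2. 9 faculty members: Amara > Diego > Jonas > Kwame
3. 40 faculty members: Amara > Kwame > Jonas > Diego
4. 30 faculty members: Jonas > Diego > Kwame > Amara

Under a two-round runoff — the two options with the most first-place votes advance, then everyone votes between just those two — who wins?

Amara

Round 1 first-place votes: Diego 10, Amara 49, Jonas 30, Kwame 0.
Amara and Jonas advance.
Runoff: Amara is preferred to Jonas by 49 voters; Jonas by 40.
Amara wins the runoff.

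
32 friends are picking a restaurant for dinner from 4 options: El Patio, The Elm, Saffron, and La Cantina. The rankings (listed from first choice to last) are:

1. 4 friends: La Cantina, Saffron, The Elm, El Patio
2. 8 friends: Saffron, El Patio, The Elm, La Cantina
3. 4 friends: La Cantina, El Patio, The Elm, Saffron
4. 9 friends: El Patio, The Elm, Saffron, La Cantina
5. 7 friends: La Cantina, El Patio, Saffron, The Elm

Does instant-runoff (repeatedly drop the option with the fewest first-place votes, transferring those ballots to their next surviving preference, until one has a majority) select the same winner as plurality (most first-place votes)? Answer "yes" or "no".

no

Instant-runoff — R1 El Patio 9, The Elm 0, Saffron 8, La Cantina 15 (The Elm out); R2 El Patio 9, Saffron 8, La Cantina 15 (Saffron out); R3 El Patio 17, La Cantina 15 (El Patio winner). Winner: El Patio.
Plurality — first-place votes: El Patio 9, The Elm 0, Saffron 8, La Cantina 15. Winner: La Cantina.
The two methods disagree.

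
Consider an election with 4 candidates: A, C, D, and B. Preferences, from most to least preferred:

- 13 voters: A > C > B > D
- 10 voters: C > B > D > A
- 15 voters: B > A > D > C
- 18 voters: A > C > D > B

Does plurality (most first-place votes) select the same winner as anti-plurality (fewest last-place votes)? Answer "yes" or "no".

Plurality — first-place votes: A 31, C 10, D 0, B 15. Winner: A.
Anti-plurality — last-place votes: A 10, C 15, D 13, B 18. Winner: A.
The two methods agree.

yes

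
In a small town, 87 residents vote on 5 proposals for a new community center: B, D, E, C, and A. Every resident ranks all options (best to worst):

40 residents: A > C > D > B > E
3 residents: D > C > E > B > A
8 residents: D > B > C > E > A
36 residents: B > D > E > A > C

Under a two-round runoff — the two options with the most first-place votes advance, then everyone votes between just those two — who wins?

B

Round 1 first-place votes: B 36, D 11, E 0, C 0, A 40.
A and B advance.
Runoff: A is preferred to B by 40 voters; B by 47.
B wins the runoff.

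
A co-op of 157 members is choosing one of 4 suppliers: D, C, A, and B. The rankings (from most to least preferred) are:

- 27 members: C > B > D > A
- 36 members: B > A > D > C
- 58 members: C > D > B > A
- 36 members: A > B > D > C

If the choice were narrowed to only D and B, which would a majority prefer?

B

Voters preferring D to B: 58; preferring B to D: 99.
B wins the head-to-head.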